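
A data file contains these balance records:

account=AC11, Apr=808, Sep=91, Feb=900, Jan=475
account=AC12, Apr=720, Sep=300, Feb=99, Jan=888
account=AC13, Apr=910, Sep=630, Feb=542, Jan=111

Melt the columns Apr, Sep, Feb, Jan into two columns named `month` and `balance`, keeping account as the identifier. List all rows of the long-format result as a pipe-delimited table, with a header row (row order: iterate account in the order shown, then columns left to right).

Each (account, column) pair becomes one row: 3 × 4 = 12 rows.
For example, (AC11, Apr) → balance=808.

| account | month | balance |
| AC11 | Apr | 808 |
| AC11 | Sep | 91 |
| AC11 | Feb | 900 |
| AC11 | Jan | 475 |
| AC12 | Apr | 720 |
| AC12 | Sep | 300 |
| AC12 | Feb | 99 |
| AC12 | Jan | 888 |
| AC13 | Apr | 910 |
| AC13 | Sep | 630 |
| AC13 | Feb | 542 |
| AC13 | Jan | 111 |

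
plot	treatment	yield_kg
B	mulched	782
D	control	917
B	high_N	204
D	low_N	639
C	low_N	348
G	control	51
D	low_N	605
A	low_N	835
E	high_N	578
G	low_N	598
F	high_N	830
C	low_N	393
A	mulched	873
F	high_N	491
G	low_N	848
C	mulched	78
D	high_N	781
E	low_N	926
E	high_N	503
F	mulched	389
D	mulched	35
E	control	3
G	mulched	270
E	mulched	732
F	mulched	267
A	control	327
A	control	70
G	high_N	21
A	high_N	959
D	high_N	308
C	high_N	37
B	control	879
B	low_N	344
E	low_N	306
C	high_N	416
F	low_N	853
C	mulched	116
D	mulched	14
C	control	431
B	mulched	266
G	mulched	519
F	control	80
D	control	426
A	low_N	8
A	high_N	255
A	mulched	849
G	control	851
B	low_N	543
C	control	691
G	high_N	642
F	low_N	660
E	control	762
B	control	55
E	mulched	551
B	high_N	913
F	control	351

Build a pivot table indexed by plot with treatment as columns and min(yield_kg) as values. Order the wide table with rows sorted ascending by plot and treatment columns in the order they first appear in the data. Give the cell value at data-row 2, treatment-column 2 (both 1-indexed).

55

With rows sorted ascending by plot, row 2 is plot=B. treatment columns in first-appearance order: mulched, control, high_N, low_N; column 2 is control.
Long rows with plot=B, treatment=control: min(879, 55) = 55.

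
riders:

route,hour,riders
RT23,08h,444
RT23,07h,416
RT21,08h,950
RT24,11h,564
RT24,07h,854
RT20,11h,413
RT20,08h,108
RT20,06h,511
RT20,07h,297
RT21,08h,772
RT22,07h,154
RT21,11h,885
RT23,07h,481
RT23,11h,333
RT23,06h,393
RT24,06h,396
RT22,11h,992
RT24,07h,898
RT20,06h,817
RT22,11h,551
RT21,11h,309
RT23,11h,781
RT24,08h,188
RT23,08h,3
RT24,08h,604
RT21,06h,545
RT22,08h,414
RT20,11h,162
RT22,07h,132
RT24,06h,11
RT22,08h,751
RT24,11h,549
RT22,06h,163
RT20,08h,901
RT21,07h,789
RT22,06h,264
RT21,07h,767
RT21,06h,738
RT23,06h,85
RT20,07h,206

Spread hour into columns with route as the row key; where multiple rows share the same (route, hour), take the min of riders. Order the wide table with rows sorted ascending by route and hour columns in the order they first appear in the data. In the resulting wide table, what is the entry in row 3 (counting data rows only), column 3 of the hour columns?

With rows sorted ascending by route, row 3 is route=RT22. hour columns in first-appearance order: 08h, 07h, 11h, 06h; column 3 is 11h.
Long rows with route=RT22, hour=11h: min(992, 551) = 551.

551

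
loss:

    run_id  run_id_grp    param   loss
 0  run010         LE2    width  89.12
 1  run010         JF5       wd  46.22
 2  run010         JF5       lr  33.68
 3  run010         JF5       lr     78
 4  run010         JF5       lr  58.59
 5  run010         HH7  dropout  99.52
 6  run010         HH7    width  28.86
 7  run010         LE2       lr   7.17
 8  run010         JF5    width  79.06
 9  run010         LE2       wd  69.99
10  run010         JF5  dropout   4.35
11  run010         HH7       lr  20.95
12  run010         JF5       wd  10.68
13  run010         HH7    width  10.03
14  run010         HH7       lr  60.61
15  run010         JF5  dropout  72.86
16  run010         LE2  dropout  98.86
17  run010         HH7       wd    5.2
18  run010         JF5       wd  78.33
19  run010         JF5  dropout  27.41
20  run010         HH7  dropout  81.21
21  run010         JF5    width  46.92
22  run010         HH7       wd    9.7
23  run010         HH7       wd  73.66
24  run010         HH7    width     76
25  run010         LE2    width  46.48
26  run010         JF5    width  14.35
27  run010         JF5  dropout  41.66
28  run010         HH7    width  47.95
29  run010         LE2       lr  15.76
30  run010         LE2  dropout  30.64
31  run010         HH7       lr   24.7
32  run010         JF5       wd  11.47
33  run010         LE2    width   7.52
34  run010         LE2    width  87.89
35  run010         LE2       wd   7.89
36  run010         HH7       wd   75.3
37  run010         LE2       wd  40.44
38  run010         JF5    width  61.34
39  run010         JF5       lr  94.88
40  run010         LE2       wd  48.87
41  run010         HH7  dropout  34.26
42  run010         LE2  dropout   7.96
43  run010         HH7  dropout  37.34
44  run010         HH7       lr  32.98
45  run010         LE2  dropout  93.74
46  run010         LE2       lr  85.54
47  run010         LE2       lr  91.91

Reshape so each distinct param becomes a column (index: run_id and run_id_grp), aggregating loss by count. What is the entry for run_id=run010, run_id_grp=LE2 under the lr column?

4

Rows with run_id=run010, run_id_grp=LE2 and param=lr: loss values are 7.17, 15.76, 85.54, 91.91.
4 rows match — count = 4.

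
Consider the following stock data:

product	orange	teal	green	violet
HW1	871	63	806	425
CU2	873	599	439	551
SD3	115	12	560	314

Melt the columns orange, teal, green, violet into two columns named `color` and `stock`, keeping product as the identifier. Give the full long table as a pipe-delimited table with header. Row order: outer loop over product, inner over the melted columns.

| product | color | stock |
| HW1 | orange | 871 |
| HW1 | teal | 63 |
| HW1 | green | 806 |
| HW1 | violet | 425 |
| CU2 | orange | 873 |
| CU2 | teal | 599 |
| CU2 | green | 439 |
| CU2 | violet | 551 |
| SD3 | orange | 115 |
| SD3 | teal | 12 |
| SD3 | green | 560 |
| SD3 | violet | 314 |

Each (product, column) pair becomes one row: 3 × 4 = 12 rows.
For example, (HW1, orange) → stock=871.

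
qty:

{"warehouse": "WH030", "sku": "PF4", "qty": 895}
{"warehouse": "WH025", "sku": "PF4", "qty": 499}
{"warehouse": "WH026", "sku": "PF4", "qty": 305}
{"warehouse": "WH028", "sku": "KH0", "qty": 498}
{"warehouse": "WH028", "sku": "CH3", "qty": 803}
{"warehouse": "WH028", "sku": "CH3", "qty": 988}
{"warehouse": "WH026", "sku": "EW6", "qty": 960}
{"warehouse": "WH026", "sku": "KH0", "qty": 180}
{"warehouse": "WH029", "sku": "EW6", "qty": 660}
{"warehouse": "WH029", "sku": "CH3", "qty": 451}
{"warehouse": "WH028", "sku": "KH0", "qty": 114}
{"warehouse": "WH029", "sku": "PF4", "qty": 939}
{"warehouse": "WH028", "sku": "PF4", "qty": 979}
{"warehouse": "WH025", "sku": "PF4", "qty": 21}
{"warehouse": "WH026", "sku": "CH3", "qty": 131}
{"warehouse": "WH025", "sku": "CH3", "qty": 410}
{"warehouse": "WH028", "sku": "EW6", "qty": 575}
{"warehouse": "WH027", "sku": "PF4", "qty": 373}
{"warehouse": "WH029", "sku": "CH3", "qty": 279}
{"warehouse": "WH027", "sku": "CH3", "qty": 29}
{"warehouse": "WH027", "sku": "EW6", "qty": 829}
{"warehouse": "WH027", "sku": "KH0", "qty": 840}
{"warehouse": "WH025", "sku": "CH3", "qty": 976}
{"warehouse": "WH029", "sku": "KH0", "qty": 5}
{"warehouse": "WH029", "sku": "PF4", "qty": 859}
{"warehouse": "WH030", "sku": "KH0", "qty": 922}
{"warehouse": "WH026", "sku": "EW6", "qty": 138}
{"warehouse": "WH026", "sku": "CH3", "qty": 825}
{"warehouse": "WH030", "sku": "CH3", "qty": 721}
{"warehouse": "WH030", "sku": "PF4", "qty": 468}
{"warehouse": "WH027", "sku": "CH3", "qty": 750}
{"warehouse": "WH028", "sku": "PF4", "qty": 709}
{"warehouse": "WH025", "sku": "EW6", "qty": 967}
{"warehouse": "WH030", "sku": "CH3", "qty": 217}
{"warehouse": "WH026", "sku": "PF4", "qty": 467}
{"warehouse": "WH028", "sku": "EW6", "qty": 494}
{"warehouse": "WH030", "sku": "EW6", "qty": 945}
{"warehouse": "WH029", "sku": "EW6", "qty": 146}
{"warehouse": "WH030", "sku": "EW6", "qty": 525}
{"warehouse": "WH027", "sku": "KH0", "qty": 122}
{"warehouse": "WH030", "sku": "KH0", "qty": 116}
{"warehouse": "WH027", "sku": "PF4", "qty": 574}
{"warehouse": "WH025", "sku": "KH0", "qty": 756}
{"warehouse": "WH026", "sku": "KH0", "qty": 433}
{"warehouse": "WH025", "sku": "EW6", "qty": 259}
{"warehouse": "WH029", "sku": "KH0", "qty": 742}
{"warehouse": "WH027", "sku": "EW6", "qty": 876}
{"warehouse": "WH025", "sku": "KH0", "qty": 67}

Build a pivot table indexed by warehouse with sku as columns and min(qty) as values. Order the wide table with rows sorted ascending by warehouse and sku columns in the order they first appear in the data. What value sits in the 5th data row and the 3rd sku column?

279

With rows sorted ascending by warehouse, row 5 is warehouse=WH029. sku columns in first-appearance order: PF4, KH0, CH3, EW6; column 3 is CH3.
Long rows with warehouse=WH029, sku=CH3: min(451, 279) = 279.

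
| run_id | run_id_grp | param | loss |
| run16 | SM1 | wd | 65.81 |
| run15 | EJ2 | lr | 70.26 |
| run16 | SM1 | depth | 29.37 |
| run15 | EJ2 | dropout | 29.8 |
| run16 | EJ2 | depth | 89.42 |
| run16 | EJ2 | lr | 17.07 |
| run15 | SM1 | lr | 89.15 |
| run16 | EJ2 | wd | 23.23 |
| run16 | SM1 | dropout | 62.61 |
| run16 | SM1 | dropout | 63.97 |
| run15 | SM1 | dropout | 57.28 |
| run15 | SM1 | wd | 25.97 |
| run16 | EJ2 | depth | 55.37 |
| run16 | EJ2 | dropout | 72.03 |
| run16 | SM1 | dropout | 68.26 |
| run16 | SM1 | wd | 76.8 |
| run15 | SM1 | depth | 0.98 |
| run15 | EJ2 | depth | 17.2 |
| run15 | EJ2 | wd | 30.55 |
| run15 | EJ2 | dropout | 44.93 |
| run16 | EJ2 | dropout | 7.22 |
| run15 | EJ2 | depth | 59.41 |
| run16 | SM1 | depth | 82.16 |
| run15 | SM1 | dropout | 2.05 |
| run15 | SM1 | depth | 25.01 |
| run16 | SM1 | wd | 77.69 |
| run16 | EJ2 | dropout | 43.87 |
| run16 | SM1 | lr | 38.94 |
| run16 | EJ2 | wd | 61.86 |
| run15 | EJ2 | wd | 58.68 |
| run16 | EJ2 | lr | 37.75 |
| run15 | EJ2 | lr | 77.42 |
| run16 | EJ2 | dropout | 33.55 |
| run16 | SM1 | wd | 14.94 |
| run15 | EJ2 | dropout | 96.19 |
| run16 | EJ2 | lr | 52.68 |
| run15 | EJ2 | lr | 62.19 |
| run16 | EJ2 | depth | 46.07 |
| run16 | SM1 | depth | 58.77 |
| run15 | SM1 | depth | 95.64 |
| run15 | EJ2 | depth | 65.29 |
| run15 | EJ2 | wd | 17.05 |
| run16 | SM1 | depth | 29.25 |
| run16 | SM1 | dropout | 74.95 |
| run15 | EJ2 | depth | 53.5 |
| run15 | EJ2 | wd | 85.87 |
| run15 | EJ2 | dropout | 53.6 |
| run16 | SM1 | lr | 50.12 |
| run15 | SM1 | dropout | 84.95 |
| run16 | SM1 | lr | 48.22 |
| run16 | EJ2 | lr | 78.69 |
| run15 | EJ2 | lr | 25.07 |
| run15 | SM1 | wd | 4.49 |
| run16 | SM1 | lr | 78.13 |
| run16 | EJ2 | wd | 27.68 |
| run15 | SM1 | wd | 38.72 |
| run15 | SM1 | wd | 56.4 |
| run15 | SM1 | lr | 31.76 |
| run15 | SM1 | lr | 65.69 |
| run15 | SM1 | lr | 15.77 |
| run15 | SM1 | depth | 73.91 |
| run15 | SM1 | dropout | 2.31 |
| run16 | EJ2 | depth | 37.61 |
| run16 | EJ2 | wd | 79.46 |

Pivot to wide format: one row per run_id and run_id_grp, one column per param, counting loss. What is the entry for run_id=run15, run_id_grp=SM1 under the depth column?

4

Rows with run_id=run15, run_id_grp=SM1 and param=depth: loss values are 0.98, 25.01, 95.64, 73.91.
4 rows match — count = 4.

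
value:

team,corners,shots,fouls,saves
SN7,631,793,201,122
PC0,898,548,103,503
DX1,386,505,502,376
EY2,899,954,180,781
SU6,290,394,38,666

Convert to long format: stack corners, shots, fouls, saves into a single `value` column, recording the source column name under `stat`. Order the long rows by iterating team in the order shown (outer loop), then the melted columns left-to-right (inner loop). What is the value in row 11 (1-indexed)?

502

20 rows total (5 × 4). Row 11: index ⌊(11-1)/4⌋ = 2 into team → DX1; (11-1) mod 4 = 2 into the melted columns → fouls.
So row 11 is (DX1, fouls, 502); value = 502.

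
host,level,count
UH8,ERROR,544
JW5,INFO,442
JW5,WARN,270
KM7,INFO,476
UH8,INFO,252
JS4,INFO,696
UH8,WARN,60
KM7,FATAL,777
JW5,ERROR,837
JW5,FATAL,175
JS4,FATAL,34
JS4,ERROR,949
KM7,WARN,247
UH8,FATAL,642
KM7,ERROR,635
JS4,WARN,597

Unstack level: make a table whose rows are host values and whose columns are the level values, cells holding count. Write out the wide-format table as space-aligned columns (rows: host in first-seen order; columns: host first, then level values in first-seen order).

host  ERROR  INFO  WARN  FATAL
UH8   544    252   60    642  
JW5   837    442   270   175  
KM7   635    476   247   777  
JS4   949    696   597   34   

Columns: host plus the 4 distinct level values (ERROR, INFO, WARN, FATAL).
For example, row UH8 column ERROR takes count=544 from the long row (UH8, ERROR).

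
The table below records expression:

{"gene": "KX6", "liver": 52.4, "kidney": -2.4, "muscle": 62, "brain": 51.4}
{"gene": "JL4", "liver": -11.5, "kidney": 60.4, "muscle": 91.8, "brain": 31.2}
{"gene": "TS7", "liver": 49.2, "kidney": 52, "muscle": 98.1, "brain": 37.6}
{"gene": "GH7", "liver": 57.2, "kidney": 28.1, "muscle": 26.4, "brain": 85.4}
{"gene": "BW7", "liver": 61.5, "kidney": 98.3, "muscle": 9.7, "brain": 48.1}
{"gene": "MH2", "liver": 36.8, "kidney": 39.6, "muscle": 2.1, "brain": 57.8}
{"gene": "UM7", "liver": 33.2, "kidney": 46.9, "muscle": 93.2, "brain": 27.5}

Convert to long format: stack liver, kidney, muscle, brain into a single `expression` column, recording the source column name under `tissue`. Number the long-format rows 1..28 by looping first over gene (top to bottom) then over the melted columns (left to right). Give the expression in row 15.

26.4

28 rows total (7 × 4). Row 15: index ⌊(15-1)/4⌋ = 3 into gene → GH7; (15-1) mod 4 = 2 into the melted columns → muscle.
So row 15 is (GH7, muscle, 26.4); expression = 26.4.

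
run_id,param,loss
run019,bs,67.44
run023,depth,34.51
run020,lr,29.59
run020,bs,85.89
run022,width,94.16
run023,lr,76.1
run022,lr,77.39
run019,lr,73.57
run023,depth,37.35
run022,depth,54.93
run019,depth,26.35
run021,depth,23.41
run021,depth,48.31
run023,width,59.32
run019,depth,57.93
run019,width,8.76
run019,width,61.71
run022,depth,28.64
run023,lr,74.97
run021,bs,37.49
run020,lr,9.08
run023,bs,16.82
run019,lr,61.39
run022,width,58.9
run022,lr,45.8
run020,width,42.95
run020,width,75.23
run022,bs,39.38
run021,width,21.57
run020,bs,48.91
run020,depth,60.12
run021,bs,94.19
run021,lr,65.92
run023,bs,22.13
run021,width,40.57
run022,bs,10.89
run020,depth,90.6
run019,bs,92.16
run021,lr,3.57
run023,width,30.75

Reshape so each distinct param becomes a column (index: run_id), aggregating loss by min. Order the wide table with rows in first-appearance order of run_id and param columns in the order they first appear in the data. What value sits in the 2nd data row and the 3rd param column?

74.97

With rows in first-appearance order of run_id, row 2 is run_id=run023. param columns in first-appearance order: bs, depth, lr, width; column 3 is lr.
Long rows with run_id=run023, param=lr: min(76.1, 74.97) = 74.97.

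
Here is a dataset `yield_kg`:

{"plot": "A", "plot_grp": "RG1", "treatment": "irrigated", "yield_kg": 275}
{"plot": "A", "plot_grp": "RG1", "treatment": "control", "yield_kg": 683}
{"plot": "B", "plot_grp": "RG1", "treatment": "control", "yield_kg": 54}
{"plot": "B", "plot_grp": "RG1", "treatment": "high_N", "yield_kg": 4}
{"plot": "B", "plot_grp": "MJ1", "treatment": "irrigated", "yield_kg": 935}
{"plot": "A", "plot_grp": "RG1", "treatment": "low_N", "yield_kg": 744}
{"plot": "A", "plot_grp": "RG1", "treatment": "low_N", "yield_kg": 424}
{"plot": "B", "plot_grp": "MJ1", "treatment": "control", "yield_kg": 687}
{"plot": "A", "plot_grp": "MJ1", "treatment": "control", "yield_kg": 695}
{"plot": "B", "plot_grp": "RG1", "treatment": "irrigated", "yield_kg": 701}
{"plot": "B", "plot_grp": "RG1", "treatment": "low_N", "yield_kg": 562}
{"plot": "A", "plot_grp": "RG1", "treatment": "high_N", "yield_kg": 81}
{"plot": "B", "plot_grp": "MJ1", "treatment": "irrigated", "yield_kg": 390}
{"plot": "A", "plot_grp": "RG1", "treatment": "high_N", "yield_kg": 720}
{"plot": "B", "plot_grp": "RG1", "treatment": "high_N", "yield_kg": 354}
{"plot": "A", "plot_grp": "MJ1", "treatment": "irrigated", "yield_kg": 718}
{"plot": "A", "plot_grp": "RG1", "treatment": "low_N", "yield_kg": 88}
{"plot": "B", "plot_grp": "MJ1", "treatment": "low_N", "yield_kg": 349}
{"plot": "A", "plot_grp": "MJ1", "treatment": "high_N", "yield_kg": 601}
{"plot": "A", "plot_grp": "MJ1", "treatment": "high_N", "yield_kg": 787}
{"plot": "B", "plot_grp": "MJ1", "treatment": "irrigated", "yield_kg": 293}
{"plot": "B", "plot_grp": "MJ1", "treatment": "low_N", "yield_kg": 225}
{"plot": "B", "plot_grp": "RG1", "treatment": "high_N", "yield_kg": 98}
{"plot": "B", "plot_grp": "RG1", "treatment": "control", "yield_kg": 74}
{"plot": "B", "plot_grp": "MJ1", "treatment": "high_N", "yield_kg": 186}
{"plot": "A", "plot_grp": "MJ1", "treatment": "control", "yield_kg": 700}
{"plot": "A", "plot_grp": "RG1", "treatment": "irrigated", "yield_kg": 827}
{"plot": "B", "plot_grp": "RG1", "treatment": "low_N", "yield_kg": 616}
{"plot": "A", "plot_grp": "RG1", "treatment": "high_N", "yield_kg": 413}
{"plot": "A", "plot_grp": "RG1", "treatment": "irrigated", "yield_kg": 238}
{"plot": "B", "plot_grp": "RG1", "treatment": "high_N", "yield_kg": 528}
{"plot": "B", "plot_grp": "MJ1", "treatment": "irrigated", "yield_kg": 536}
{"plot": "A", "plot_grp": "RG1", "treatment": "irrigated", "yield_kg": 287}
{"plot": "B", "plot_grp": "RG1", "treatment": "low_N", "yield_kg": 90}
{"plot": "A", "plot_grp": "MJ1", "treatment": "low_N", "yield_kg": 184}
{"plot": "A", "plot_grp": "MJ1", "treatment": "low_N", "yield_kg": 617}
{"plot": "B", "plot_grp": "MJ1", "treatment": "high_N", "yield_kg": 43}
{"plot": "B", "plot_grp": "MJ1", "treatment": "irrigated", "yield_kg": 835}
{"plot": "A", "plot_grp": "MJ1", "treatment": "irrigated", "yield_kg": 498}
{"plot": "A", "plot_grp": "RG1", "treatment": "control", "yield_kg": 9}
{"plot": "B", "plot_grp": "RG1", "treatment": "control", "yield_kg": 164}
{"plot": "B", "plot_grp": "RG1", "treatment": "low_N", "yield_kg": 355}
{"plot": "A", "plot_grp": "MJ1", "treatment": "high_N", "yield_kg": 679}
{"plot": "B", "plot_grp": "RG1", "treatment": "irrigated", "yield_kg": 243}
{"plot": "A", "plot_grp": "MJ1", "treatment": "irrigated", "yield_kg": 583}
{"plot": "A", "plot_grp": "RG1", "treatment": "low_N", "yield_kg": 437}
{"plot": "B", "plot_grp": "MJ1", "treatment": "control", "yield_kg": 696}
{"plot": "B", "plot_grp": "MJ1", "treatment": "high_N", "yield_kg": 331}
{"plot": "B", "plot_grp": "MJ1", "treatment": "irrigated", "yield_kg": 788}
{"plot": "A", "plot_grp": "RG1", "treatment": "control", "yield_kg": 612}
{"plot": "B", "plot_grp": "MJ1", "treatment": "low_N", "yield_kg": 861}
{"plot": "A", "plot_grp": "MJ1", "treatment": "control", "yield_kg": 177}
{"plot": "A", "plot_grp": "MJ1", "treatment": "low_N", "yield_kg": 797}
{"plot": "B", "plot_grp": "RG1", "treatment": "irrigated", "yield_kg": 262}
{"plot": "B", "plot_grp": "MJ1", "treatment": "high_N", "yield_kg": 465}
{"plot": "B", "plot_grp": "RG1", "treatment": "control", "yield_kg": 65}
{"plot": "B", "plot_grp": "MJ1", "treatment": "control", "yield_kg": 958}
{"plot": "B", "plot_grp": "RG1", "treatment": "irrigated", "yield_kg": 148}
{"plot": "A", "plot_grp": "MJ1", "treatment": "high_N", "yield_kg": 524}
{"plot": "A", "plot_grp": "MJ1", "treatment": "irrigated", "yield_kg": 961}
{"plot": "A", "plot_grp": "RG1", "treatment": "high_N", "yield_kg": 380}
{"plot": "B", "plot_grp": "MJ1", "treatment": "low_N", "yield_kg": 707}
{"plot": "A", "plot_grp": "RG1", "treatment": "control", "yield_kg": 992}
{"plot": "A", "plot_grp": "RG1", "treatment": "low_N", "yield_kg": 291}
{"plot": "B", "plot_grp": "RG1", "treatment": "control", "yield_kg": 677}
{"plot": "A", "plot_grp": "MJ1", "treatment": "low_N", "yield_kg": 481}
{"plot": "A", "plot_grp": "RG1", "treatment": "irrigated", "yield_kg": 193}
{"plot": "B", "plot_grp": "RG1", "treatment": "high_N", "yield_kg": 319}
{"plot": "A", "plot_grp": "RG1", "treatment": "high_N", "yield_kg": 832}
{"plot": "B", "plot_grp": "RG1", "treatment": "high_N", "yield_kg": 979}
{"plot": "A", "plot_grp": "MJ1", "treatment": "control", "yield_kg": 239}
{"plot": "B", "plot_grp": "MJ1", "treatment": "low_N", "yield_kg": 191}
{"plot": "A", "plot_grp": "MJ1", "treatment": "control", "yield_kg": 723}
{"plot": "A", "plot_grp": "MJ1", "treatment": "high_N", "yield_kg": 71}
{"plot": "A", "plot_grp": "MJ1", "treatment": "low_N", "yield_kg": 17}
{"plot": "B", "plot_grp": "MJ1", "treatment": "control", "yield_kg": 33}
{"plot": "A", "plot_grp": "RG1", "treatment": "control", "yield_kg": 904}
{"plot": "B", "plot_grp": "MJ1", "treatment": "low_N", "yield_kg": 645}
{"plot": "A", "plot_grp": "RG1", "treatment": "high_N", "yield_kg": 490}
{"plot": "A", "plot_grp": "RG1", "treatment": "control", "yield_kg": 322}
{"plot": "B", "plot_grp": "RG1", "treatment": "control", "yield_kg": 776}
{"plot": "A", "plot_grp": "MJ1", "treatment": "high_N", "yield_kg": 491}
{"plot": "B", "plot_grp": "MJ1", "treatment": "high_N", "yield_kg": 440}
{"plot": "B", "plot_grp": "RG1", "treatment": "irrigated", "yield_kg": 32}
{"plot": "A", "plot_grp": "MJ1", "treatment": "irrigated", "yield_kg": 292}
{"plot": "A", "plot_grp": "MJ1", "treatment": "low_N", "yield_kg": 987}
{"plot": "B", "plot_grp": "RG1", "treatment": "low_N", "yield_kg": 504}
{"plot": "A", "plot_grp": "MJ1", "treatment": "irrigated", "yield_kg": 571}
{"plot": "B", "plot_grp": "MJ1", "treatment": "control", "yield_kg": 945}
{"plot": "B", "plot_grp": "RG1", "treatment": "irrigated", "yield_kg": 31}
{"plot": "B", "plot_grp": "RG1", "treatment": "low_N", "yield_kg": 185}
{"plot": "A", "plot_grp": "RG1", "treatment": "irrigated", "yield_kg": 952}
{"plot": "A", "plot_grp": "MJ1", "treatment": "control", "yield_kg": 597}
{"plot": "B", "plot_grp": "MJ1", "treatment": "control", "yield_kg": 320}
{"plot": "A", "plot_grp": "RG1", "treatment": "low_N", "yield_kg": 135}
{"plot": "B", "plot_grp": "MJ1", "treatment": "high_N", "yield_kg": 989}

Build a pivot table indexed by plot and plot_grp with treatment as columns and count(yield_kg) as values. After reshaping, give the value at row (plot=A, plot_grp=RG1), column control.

6

Rows with plot=A, plot_grp=RG1 and treatment=control: yield_kg values are 683, 9, 612, 992, 904, 322.
6 rows match — count = 6.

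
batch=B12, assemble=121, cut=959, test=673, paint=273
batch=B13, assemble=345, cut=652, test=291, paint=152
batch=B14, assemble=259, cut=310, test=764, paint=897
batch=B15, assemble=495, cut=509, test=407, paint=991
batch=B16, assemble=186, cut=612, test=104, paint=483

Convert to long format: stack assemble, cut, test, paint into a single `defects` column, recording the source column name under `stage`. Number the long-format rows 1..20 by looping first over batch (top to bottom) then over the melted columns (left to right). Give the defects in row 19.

104

20 rows total (5 × 4). Row 19: index ⌊(19-1)/4⌋ = 4 into batch → B16; (19-1) mod 4 = 2 into the melted columns → test.
So row 19 is (B16, test, 104); defects = 104.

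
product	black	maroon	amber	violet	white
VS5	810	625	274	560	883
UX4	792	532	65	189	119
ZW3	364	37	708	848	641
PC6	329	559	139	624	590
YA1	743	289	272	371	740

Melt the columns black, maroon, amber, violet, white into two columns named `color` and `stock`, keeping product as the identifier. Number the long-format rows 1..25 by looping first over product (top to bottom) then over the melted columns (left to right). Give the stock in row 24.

25 rows total (5 × 5). Row 24: index ⌊(24-1)/5⌋ = 4 into product → YA1; (24-1) mod 5 = 3 into the melted columns → violet.
So row 24 is (YA1, violet, 371); stock = 371.

371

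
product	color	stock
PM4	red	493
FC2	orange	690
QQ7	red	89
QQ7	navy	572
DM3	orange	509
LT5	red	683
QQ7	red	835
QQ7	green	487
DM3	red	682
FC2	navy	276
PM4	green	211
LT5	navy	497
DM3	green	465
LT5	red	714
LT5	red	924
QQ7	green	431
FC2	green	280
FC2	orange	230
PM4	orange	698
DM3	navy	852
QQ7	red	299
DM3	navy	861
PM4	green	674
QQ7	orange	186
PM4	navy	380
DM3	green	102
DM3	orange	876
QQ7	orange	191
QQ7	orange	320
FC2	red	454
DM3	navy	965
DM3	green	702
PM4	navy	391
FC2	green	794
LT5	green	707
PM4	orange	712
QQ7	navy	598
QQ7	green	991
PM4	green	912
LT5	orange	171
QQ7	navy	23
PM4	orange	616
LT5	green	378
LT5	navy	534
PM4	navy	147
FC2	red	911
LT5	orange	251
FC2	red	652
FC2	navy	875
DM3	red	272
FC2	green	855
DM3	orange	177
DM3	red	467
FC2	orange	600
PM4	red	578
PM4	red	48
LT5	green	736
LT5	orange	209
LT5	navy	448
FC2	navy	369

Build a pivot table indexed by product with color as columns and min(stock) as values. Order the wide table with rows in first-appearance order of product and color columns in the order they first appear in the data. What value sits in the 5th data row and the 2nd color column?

171

With rows in first-appearance order of product, row 5 is product=LT5. color columns in first-appearance order: red, orange, navy, green; column 2 is orange.
Long rows with product=LT5, color=orange: min(171, 251, 209) = 171.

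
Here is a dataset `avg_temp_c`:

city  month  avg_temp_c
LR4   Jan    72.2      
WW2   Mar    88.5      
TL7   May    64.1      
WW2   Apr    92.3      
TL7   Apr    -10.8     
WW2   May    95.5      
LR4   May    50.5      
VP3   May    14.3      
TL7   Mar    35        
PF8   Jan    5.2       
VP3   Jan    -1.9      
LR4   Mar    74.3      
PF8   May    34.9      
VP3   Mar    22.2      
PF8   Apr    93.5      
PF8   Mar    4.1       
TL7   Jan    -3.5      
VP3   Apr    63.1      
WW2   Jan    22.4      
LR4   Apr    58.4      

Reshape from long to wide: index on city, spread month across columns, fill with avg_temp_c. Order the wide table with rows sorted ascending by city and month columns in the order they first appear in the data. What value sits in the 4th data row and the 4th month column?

With rows sorted ascending by city, row 4 is city=VP3. month columns in first-appearance order: Jan, Mar, May, Apr; column 4 is Apr.
Long rows with city=VP3, month=Apr: avg_temp_c = 63.1.

63.1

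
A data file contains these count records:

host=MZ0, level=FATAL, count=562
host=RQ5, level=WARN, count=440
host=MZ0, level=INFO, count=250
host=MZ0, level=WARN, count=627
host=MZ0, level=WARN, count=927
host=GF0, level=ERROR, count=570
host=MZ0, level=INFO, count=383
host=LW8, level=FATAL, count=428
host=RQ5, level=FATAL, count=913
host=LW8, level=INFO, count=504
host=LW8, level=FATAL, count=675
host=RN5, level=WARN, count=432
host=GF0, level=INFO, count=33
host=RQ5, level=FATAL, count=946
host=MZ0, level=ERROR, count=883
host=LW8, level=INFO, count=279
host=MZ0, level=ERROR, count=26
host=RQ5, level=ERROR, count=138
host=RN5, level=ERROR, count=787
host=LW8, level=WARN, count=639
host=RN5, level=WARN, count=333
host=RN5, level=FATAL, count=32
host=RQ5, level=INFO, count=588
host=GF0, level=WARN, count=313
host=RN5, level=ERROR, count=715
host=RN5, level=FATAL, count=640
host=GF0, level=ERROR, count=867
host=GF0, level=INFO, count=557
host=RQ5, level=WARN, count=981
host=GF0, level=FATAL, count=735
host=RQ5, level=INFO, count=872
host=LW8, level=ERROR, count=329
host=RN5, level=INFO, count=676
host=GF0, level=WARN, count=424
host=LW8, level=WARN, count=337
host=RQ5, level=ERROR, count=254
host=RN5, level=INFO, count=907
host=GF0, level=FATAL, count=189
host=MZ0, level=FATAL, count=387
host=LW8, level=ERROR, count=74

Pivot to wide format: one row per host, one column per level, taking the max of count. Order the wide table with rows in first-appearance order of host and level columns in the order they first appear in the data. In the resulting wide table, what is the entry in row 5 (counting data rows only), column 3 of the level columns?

907

With rows in first-appearance order of host, row 5 is host=RN5. level columns in first-appearance order: FATAL, WARN, INFO, ERROR; column 3 is INFO.
Long rows with host=RN5, level=INFO: max(676, 907) = 907.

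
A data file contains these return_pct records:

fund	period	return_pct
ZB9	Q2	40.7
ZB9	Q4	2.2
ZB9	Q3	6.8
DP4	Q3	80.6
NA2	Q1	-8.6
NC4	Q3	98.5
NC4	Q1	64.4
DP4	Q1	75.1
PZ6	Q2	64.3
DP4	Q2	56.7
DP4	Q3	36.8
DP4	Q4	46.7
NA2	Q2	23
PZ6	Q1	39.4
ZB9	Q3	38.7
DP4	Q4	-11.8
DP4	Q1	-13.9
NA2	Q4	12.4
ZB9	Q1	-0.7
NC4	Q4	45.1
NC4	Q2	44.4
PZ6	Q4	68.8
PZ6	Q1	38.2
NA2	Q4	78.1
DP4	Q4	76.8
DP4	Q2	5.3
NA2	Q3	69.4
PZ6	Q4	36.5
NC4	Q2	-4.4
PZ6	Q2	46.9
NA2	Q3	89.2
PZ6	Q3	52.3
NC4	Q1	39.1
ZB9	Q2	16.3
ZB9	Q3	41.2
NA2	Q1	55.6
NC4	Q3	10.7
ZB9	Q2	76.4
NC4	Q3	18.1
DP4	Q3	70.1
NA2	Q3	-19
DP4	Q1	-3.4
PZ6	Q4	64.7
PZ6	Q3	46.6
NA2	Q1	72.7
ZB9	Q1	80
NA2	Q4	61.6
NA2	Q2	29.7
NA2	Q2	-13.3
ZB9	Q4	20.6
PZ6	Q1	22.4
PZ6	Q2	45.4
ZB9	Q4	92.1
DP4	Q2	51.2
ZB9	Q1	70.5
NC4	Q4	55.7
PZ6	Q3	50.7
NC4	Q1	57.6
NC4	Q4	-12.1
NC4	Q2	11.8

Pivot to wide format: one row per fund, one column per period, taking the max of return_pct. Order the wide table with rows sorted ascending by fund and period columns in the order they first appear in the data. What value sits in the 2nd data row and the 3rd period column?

89.2

With rows sorted ascending by fund, row 2 is fund=NA2. period columns in first-appearance order: Q2, Q4, Q3, Q1; column 3 is Q3.
Long rows with fund=NA2, period=Q3: max(69.4, 89.2, -19) = 89.2.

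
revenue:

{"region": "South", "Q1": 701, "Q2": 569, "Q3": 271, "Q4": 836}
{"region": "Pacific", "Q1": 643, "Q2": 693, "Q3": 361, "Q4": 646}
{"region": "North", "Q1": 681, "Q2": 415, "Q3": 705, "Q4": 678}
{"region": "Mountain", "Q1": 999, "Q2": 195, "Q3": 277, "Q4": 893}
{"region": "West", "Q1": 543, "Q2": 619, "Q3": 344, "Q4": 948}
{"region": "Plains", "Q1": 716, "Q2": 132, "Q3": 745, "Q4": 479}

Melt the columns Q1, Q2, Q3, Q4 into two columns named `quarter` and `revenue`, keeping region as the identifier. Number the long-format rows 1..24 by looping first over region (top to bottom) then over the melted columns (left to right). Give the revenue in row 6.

693

24 rows total (6 × 4). Row 6: index ⌊(6-1)/4⌋ = 1 into region → Pacific; (6-1) mod 4 = 1 into the melted columns → Q2.
So row 6 is (Pacific, Q2, 693); revenue = 693.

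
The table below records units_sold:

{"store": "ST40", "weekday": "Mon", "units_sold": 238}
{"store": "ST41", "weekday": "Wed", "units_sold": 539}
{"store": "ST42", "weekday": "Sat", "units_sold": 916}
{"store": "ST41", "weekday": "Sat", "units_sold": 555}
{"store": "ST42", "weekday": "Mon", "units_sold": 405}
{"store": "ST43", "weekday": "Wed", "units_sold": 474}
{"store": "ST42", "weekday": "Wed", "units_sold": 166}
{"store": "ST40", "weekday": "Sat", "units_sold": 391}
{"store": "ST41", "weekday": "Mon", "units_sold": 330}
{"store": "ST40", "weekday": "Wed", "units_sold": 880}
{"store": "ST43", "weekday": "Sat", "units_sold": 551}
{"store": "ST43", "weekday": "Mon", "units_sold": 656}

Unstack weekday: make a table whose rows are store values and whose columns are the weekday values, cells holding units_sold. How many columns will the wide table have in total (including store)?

1 column for store plus 3 distinct weekday values → 4 columns.

4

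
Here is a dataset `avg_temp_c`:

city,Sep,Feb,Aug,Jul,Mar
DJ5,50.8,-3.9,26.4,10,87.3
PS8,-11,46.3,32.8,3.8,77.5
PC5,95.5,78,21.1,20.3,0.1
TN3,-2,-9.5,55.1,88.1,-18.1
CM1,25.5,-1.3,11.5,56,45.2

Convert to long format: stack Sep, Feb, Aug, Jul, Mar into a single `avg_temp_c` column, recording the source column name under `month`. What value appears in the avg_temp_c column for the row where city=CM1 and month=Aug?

Unpivoting turns each (city, wide-column) pair into one long row.
The wide cell at row CM1, column Aug holds 11.5, so the long row (CM1, Aug) has avg_temp_c=11.5.

11.5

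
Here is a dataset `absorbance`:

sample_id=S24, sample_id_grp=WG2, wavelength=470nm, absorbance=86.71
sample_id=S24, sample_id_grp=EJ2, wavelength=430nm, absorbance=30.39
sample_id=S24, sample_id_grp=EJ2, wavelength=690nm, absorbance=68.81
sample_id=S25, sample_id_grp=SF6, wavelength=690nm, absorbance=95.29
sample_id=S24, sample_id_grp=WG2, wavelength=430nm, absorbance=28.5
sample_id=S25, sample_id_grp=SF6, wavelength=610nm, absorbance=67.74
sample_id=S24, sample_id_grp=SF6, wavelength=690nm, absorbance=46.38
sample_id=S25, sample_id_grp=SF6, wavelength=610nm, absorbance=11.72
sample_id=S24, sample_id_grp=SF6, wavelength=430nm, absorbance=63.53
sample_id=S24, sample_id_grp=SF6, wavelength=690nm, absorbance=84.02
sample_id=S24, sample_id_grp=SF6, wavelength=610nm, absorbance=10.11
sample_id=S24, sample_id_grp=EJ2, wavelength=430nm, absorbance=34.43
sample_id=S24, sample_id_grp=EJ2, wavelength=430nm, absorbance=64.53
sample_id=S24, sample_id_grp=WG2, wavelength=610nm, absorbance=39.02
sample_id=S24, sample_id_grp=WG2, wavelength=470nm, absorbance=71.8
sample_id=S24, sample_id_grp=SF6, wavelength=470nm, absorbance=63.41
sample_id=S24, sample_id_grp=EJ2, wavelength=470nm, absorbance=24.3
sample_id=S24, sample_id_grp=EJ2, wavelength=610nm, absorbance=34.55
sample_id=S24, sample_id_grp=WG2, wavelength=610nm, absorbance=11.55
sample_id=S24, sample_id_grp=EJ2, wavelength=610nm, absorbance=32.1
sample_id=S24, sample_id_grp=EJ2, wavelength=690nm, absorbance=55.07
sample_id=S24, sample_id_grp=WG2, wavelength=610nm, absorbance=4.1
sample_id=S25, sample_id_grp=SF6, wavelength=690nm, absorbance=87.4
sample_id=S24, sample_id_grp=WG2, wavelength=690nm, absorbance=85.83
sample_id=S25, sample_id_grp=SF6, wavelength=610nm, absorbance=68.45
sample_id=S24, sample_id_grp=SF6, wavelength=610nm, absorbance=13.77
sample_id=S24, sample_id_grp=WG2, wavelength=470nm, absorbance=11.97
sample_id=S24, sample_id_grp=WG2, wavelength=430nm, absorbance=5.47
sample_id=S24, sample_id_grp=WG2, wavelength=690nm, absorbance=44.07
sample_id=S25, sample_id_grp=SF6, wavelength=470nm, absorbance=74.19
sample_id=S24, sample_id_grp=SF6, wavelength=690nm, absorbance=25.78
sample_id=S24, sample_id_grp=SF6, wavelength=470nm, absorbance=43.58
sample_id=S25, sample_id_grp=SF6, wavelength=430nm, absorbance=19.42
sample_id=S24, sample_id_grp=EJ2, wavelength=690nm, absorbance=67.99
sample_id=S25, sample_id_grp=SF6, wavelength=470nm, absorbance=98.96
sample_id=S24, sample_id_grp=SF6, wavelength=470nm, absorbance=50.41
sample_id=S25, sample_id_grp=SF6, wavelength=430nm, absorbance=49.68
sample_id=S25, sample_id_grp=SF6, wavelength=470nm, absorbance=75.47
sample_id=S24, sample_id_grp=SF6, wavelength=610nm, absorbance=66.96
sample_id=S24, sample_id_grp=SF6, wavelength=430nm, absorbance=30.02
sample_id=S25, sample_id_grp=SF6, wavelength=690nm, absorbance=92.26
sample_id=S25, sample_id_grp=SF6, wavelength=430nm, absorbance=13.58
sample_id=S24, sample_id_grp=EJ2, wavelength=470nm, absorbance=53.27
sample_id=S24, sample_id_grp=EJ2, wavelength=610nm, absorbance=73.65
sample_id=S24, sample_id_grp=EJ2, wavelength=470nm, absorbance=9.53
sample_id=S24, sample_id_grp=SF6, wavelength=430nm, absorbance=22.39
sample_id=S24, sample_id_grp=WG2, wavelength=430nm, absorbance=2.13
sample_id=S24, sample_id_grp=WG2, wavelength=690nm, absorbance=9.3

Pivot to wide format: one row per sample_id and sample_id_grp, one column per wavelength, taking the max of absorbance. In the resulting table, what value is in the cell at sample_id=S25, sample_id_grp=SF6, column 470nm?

98.96

Rows with sample_id=S25, sample_id_grp=SF6 and wavelength=470nm: absorbance values are 74.19, 98.96, 75.47.
max(74.19, 98.96, 75.47) = 98.96.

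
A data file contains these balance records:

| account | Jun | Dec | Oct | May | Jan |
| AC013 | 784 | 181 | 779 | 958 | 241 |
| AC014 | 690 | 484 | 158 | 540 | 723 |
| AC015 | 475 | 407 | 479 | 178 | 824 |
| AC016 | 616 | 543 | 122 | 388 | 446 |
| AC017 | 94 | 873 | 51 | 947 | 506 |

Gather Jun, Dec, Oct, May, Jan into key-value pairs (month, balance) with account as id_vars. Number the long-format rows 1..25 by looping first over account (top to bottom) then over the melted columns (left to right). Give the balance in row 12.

407

25 rows total (5 × 5). Row 12: index ⌊(12-1)/5⌋ = 2 into account → AC015; (12-1) mod 5 = 1 into the melted columns → Dec.
So row 12 is (AC015, Dec, 407); balance = 407.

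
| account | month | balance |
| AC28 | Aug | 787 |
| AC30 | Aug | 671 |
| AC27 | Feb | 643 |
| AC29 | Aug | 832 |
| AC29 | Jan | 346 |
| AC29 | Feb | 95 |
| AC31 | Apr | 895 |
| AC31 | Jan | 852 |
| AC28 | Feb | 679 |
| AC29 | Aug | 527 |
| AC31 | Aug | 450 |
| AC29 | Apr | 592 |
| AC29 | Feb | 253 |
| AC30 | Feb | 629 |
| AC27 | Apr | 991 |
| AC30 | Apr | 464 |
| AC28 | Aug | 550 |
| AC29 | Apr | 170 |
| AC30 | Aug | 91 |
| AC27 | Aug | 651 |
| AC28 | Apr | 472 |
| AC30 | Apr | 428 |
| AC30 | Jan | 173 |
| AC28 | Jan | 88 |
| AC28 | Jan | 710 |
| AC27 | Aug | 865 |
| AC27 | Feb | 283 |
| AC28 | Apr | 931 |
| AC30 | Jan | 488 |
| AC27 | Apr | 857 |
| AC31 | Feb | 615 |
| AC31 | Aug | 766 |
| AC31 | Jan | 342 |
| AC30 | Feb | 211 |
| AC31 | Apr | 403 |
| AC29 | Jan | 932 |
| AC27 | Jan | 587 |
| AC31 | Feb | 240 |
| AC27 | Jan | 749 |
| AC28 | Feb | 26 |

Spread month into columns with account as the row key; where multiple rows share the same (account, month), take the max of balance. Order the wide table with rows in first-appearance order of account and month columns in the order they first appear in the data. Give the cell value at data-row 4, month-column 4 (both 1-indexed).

592

With rows in first-appearance order of account, row 4 is account=AC29. month columns in first-appearance order: Aug, Feb, Jan, Apr; column 4 is Apr.
Long rows with account=AC29, month=Apr: max(592, 170) = 592.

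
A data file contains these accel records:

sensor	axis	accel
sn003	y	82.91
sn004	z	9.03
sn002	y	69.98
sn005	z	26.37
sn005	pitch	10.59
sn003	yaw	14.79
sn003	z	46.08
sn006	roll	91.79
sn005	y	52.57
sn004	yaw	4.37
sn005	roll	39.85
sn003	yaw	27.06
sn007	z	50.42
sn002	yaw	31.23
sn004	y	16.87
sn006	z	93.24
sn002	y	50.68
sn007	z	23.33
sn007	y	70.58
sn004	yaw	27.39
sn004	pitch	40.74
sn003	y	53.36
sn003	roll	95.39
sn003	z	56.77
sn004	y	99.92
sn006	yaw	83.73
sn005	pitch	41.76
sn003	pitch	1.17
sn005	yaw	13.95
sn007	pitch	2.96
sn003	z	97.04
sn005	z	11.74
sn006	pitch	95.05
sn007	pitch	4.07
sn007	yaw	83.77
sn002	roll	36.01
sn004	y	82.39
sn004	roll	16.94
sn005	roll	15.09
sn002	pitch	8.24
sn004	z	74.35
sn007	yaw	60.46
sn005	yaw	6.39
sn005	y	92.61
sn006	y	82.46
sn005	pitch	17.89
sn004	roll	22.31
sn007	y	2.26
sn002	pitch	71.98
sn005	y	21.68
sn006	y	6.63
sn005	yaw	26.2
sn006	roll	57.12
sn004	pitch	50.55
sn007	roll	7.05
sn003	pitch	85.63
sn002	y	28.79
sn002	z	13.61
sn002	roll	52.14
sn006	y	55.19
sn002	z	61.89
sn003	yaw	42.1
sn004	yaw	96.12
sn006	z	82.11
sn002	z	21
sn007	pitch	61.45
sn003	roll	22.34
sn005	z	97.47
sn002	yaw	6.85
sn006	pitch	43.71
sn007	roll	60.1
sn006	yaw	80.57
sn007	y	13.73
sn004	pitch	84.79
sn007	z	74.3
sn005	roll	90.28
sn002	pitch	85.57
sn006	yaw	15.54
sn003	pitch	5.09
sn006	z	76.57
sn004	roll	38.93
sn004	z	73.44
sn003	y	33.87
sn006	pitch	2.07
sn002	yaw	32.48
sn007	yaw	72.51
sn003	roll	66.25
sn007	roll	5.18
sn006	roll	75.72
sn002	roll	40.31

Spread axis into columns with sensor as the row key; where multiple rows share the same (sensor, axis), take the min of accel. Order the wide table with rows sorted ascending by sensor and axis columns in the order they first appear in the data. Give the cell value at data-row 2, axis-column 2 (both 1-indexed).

46.08

With rows sorted ascending by sensor, row 2 is sensor=sn003. axis columns in first-appearance order: y, z, pitch, yaw, roll; column 2 is z.
Long rows with sensor=sn003, axis=z: min(46.08, 56.77, 97.04) = 46.08.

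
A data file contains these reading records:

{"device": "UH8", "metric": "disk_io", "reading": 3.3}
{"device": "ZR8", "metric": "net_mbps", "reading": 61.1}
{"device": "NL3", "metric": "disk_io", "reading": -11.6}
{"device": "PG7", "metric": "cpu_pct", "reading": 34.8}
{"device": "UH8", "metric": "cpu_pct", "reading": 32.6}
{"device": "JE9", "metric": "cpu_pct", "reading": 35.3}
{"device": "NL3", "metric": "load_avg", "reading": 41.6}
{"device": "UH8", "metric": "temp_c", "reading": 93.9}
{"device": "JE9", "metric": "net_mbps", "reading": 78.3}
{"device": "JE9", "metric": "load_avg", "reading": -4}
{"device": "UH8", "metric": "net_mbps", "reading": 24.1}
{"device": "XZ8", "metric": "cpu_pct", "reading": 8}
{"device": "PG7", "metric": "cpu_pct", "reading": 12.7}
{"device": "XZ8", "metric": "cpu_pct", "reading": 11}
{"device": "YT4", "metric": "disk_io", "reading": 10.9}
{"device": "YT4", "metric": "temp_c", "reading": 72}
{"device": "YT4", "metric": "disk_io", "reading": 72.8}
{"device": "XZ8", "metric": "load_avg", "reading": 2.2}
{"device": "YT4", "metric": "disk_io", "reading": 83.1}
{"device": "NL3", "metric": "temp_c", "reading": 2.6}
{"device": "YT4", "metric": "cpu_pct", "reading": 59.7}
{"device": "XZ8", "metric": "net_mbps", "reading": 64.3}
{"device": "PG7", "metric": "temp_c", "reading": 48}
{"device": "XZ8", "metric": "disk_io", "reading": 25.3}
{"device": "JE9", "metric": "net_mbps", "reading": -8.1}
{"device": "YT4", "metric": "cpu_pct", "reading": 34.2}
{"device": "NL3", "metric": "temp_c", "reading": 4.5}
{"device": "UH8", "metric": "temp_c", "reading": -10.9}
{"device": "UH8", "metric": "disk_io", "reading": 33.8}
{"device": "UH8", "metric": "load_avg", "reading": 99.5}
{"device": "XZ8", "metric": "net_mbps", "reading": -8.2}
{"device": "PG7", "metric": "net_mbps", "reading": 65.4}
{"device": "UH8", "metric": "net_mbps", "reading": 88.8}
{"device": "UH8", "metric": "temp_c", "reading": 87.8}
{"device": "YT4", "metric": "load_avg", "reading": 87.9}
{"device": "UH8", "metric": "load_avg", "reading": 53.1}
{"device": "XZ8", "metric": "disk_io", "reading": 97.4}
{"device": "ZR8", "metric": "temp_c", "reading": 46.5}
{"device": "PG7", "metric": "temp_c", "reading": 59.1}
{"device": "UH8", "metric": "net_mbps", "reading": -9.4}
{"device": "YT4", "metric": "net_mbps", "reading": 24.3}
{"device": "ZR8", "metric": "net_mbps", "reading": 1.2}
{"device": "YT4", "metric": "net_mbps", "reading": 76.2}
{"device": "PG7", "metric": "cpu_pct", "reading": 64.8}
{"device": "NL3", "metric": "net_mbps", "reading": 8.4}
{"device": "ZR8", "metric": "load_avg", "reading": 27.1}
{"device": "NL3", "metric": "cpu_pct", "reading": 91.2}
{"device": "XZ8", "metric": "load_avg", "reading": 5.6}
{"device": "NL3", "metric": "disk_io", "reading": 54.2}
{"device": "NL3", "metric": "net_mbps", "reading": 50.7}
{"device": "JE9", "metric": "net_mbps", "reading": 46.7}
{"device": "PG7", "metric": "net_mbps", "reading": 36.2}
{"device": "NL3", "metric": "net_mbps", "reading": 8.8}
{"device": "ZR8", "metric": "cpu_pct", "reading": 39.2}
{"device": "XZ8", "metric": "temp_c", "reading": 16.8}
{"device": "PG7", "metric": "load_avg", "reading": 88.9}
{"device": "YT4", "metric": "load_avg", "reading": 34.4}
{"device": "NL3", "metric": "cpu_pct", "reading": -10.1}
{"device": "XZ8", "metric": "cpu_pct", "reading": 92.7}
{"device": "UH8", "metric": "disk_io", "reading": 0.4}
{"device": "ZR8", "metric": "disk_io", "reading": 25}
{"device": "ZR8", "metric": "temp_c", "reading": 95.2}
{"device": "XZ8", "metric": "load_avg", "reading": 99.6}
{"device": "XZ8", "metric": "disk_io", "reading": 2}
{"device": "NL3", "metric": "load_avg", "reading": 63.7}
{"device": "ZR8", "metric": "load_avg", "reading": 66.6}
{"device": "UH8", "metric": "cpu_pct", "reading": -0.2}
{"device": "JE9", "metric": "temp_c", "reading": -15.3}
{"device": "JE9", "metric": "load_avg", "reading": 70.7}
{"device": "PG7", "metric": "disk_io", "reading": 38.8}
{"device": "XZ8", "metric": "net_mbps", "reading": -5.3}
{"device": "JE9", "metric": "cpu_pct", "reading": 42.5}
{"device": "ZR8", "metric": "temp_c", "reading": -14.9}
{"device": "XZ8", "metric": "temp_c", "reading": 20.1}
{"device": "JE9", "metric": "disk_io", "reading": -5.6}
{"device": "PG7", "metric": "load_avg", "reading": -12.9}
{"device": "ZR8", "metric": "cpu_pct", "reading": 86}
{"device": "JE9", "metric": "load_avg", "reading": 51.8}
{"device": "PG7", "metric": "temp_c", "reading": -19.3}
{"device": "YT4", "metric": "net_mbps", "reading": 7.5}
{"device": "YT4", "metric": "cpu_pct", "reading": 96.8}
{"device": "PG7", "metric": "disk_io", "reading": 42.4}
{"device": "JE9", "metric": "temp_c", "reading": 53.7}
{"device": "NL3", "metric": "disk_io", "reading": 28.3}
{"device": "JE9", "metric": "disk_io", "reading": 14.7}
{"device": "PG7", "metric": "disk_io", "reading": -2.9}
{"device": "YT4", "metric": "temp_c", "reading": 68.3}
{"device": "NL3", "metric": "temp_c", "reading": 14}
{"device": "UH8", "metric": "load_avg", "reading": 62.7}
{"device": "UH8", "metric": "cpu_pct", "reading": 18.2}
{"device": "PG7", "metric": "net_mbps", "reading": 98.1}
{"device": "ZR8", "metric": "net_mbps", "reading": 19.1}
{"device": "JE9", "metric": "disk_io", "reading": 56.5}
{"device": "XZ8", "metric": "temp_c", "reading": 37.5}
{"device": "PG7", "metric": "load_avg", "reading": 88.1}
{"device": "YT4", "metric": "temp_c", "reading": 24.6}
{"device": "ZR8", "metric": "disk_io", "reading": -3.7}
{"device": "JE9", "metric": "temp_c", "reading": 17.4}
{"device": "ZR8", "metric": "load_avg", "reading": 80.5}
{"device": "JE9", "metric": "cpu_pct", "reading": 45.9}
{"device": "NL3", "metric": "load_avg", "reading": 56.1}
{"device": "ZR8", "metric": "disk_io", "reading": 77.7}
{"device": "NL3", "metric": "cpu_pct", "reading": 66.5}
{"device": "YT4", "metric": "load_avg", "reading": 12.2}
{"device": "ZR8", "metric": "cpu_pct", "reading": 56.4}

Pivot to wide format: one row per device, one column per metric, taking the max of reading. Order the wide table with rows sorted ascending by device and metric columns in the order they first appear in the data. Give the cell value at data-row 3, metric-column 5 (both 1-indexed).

With rows sorted ascending by device, row 3 is device=PG7. metric columns in first-appearance order: disk_io, net_mbps, cpu_pct, load_avg, temp_c; column 5 is temp_c.
Long rows with device=PG7, metric=temp_c: max(48, 59.1, -19.3) = 59.1.

59.1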